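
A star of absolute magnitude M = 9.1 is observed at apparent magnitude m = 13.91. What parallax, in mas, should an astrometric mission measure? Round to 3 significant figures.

m − M = 13.91 − 9.1 = 4.81.
d = 10^((m−M)/5 + 1) = 10^1.962 = 91.622 pc.
p = 1/d = 1/91.622 = 0.010914 arcsec = 10.914 mas.

10.9 mas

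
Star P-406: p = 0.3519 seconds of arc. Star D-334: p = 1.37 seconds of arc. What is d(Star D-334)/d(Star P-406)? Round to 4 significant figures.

Since d = 1/p, d_B/d_A = p_A/p_B.
= 0.3519 / 1.37 = 0.25686.

0.2569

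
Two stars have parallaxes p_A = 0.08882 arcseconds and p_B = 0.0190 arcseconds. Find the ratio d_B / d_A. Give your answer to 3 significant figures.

Since d = 1/p, d_B/d_A = p_A/p_B.
= 0.08882 / 0.0190 = 4.6747.

4.67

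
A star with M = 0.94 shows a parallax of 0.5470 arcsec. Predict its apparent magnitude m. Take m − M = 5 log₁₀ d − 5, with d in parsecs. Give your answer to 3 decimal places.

m = -2.750

d = 1/p = 1/0.5470″ = 1.8282 pc.
m − M = 5 log₁₀ d − 5 = 5 log₁₀(1.8282) − 5 = 1.3101 − 5 = -3.6899.
m = M + (m − M) = 0.94 + (-3.6899) = -2.750.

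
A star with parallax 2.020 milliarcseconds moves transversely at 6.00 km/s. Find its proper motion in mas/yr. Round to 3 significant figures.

2.56 mas/yr

d = 1/p = 1/0.002020″ = 495.05 pc.
μ = v_t / (4.74 d) = 6.00 / (4.74 × 495.05) = 6.00 / 2346.5 = 0.002557 ″/yr = 2.557 mas/yr.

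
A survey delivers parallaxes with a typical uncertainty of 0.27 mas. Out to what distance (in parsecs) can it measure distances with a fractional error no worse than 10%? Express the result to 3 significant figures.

370 pc

σ_d/d = σ_p/p, so the condition is σ_p/p ≤ 0.10, i.e. p ≥ σ_p/0.10.
p_min = 0.27/0.10 = 2.7 mas = 0.0027 arcsec.
d_max = 1/p_min = 1/0.0027 = 370.37 pc.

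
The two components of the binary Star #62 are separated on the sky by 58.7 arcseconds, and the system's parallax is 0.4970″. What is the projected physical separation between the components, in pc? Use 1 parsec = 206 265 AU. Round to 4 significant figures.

0.0005726 pc

d = 1/p = 1/0.4970″ = 2.0121 pc.
At distance d (pc), an angle of θ arcsec spans θ·d AU: s = 58.7 × 2.0121 = 118.11 AU.
= 118.11 / 206265 = 0.00057261 pc.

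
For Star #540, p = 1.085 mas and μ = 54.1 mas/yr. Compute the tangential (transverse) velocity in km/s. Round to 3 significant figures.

d = 1/p = 1/0.001085″ = 921.66 pc.
μ = 54.1 mas/yr = 0.0541 ″/yr.
v_t = 4.74 × μ × d = 4.74 × 0.0541 × 921.66 = 236.34 km/s.

236 km/s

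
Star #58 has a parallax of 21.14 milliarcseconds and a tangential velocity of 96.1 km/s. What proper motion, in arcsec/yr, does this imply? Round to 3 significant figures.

0.429 arcsec/yr

d = 1/p = 1/0.02114″ = 47.304 pc.
μ = v_t / (4.74 d) = 96.1 / (4.74 × 47.304) = 96.1 / 224.22 = 0.4286 ″/yr.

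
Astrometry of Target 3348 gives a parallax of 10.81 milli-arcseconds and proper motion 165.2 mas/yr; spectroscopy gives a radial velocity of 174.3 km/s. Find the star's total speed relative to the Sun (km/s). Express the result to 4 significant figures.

d = 1/p = 1/0.01081″ = 92.507 pc.
μ = 165.2 mas/yr = 0.1652 ″/yr.
v_t = 4.740 μ d = 4.740 × 0.1652 × 92.507 = 72.437 km/s.
v = √(v_r² + v_t²) = √(174.3² + 72.437²) = √35627.6 = 188.75 km/s.

188.8 km/s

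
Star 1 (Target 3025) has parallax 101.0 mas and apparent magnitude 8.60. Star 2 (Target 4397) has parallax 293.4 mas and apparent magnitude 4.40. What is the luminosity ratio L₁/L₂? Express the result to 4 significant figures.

d₁ = 1/p₁ = 1/0.1010″ = 9.901 pc; d₂ = 1/p₂ = 1/0.2934″ = 3.4083 pc.
M₁ = m₁ − 5 log₁₀ d₁ + 5 = 8.60 − 4.9784 + 5 = 8.6216.
M₂ = 4.40 − 2.6627 + 5 = 6.7373.
L₁/L₂ = 10^(0.4(M₂ − M₁)) = 10^(0.4 × (-1.8843)) = 10^(-0.75372) = 0.17631.

L₁/L₂ = 0.1763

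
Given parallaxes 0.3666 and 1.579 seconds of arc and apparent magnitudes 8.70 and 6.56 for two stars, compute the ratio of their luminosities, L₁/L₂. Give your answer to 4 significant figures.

L₁/L₂ = 2.585

d₁ = 1/p₁ = 1/0.3666″ = 2.7278 pc; d₂ = 1/p₂ = 1/1.579″ = 0.63331 pc.
M₁ = m₁ − 5 log₁₀ d₁ + 5 = 8.70 − 2.1791 + 5 = 11.5209.
M₂ = 6.56 − (-0.9919) + 5 = 12.5519.
L₁/L₂ = 10^(0.4(M₂ − M₁)) = 10^(0.4 × 1.0310) = 10^0.41240 = 2.5846.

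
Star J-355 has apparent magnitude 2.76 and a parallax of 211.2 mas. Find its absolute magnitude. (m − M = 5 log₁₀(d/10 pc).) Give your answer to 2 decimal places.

d = 1/p = 1/0.2112″ = 4.7348 pc.
m − M = 5 log₁₀(4.7348) − 5 = 3.3765 − 5 = -1.6235.
M = m − (m − M) = 2.76 − (-1.6235) = 4.38.

M = 4.38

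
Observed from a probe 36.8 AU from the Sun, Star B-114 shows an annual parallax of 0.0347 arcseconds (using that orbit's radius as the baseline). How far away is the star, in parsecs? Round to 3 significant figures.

With baseline B (in AU) and parallax p (in arcsec), d = B/p parsecs.
d = 36.8 / 0.0347 = 1060.5 pc.

1060 pc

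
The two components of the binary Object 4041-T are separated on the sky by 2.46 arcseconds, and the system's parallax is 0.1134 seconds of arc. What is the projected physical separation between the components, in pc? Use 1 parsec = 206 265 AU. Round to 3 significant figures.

0.000105 pc

d = 1/p = 1/0.1134″ = 8.8183 pc.
At distance d (pc), an angle of θ arcsec spans θ·d AU: s = 2.46 × 8.8183 = 21.693 AU.
= 21.693 / 206265 = 0.00010517 pc.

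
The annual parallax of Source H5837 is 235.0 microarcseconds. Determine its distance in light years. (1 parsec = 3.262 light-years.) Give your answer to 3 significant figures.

13900 light years

p = 235.0 microarcseconds = 0.0002350 arcsec.
d = 1/p = 1/0.0002350 = 4255.3 pc.
In light-years: 4255.3 × 3.262 = 13881 ly.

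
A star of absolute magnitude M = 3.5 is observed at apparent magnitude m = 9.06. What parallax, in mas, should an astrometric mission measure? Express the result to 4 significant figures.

m − M = 9.06 − 3.5 = 5.56.
d = 10^((m−M)/5 + 1) = 10^2.112 = 129.42 pc.
p = 1/d = 1/129.42 = 0.0077268 arcsec = 7.7268 mas.

7.727 mas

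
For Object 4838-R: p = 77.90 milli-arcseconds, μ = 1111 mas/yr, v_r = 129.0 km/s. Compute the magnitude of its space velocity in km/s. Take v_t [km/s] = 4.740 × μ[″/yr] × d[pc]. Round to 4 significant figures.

145.6 km/s

d = 1/p = 1/0.07790″ = 12.837 pc.
μ = 1111 mas/yr = 1.111 ″/yr.
v_t = 4.740 μ d = 4.740 × 1.111 × 12.837 = 67.601 km/s.
v = √(v_r² + v_t²) = √(129.0² + 67.601²) = √21210.9 = 145.64 km/s.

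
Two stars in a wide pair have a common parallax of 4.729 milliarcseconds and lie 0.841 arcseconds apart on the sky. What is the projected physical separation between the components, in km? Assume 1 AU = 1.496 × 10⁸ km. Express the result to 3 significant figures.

2.66 × 10^10 km

d = 1/p = 1/0.004729″ = 211.46 pc.
At distance d (pc), an angle of θ arcsec spans θ·d AU: s = 0.841 × 211.46 = 177.84 AU.
= 177.84 × 1.496 × 10⁸ km = 2.6605 × 10^10 km.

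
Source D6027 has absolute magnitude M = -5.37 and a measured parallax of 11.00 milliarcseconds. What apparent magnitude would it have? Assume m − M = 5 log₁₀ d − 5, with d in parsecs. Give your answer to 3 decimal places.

m = -0.577

d = 1/p = 1/0.01100″ = 90.909 pc.
m − M = 5 log₁₀ d − 5 = 5 log₁₀(90.909) − 5 = 9.7930 − 5 = 4.7930.
m = M + (m − M) = -5.37 + 4.7930 = -0.577.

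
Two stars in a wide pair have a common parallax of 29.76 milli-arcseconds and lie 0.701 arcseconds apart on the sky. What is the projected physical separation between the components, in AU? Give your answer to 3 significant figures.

d = 1/p = 1/0.02976″ = 33.602 pc.
At distance d (pc), an angle of θ arcsec spans θ·d AU: s = 0.701 × 33.602 = 23.555 AU.

23.6 AU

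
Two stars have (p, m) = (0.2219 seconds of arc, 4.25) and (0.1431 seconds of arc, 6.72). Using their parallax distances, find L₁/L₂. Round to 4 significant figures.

L₁/L₂ = 4.045

d₁ = 1/p₁ = 1/0.2219″ = 4.5065 pc; d₂ = 1/p₂ = 1/0.1431″ = 6.9881 pc.
M₁ = m₁ − 5 log₁₀ d₁ + 5 = 4.25 − 3.2692 + 5 = 5.9808.
M₂ = 6.72 − 4.2218 + 5 = 7.4982.
L₁/L₂ = 10^(0.4(M₂ − M₁)) = 10^(0.4 × 1.5174) = 10^0.60696 = 4.0454.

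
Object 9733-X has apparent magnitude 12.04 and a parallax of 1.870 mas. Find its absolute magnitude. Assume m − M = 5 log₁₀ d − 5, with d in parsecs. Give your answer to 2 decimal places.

M = 3.40

d = 1/p = 1/0.001870″ = 534.76 pc.
m − M = 5 log₁₀(534.76) − 5 = 13.6408 − 5 = 8.6408.
M = m − (m − M) = 12.04 − 8.6408 = 3.40.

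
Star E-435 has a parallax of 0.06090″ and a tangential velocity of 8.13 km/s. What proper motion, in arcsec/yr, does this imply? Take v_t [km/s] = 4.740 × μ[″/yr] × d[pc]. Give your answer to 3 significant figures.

0.104 arcsec/yr

d = 1/p = 1/0.06090″ = 16.42 pc.
μ = v_t / (4.74 d) = 8.13 / (4.74 × 16.42) = 8.13 / 77.831 = 0.10446 ″/yr.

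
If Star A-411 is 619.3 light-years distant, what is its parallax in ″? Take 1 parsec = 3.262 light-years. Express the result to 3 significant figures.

0.00527 ″

d = 619.3 ly ÷ 3.262 = 189.85 pc.
p = 1/d = 1/189.85 = 0.0052673 arcsec.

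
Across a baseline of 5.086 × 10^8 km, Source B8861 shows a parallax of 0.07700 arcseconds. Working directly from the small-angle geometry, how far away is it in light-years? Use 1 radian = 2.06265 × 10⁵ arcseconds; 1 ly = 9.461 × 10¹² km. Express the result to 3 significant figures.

144 ly

θ = 0.07700″ = 0.07700/206265 = 3.7331 × 10^-7 rad.
d = B/θ = (5.086 × 10^8) / (3.7331 × 10^-7) = 1.3624 × 10^15 km = (1.3624 × 10^15) / (9.461 × 10^12) ly = 144 ly.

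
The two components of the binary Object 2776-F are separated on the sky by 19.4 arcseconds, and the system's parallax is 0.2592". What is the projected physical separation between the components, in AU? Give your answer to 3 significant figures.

74.8 AU

d = 1/p = 1/0.2592″ = 3.858 pc.
At distance d (pc), an angle of θ arcsec spans θ·d AU: s = 19.4 × 3.858 = 74.845 AU.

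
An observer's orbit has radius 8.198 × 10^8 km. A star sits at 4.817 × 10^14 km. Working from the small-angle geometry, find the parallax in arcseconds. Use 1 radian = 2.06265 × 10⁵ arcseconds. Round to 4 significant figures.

θ ≈ B/d = (8.198 × 10^8) / (4.817 × 10^14) = 1.7019 × 10^-6 rad.
In arcseconds: 1.7019 × 10^-6 × 206265 = 0.35104″.

0.3510 arcsec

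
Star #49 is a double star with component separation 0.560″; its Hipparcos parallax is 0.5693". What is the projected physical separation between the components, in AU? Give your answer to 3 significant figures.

0.984 AU

d = 1/p = 1/0.5693″ = 1.7565 pc.
At distance d (pc), an angle of θ arcsec spans θ·d AU: s = 0.560 × 1.7565 = 0.98364 AU.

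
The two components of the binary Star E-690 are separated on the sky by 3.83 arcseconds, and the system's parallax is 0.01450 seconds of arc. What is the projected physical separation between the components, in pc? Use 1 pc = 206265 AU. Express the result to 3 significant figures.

d = 1/p = 1/0.01450″ = 68.966 pc.
At distance d (pc), an angle of θ arcsec spans θ·d AU: s = 3.83 × 68.966 = 264.14 AU.
= 264.14 / 206265 = 0.0012806 pc.

0.00128 pc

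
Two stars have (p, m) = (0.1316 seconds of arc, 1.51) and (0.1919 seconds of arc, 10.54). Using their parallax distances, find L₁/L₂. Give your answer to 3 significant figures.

d₁ = 1/p₁ = 1/0.1316″ = 7.5988 pc; d₂ = 1/p₂ = 1/0.1919″ = 5.211 pc.
M₁ = m₁ − 5 log₁₀ d₁ + 5 = 1.51 − 4.4037 + 5 = 2.1063.
M₂ = 10.54 − 3.5846 + 5 = 11.9554.
L₁/L₂ = 10^(0.4(M₂ − M₁)) = 10^(0.4 × 9.8491) = 10^3.93964 = 8702.4.

L₁/L₂ = 8700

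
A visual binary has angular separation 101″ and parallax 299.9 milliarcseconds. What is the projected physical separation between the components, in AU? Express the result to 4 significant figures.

d = 1/p = 1/0.2999″ = 3.3344 pc.
At distance d (pc), an angle of θ arcsec spans θ·d AU: s = 101 × 3.3344 = 336.77 AU.

336.8 AU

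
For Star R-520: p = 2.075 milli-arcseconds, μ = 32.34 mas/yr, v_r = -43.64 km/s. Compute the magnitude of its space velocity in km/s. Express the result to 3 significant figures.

85.8 km/s

d = 1/p = 1/0.002075″ = 481.93 pc.
μ = 32.34 mas/yr = 0.03234 ″/yr.
v_t = 4.740 μ d = 4.740 × 0.03234 × 481.93 = 73.876 km/s.
v = √(v_r² + v_t²) = √((-43.64)² + 73.876²) = √7362.11 = 85.803 km/s.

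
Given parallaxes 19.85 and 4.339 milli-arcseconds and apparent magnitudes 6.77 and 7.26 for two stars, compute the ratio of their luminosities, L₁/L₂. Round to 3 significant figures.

d₁ = 1/p₁ = 1/0.01985″ = 50.378 pc; d₂ = 1/p₂ = 1/0.004339″ = 230.47 pc.
M₁ = m₁ − 5 log₁₀ d₁ + 5 = 6.77 − 8.5112 + 5 = 3.2588.
M₂ = 7.26 − 11.8131 + 5 = 0.4469.
L₁/L₂ = 10^(0.4(M₂ − M₁)) = 10^(0.4 × (-2.8119)) = 10^(-1.12476) = 0.075031.

L₁/L₂ = 0.0750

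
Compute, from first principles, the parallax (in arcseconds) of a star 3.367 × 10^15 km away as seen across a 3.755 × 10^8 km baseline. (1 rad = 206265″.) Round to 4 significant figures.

0.02300 arcsec

θ ≈ B/d = (3.755 × 10^8) / (3.367 × 10^15) = 1.1152 × 10^-7 rad.
In arcseconds: 1.1152 × 10^-7 × 206265 = 0.023003″.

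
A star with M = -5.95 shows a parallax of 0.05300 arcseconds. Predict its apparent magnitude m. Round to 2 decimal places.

d = 1/p = 1/0.05300″ = 18.868 pc.
m − M = 5 log₁₀ d − 5 = 5 log₁₀(18.868) − 5 = 6.3786 − 5 = 1.3786.
m = M + (m − M) = -5.95 + 1.3786 = -4.57.

m = -4.57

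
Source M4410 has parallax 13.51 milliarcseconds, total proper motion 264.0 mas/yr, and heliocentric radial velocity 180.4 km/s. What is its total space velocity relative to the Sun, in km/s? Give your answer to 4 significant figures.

d = 1/p = 1/0.01351″ = 74.019 pc.
μ = 264.0 mas/yr = 0.2640 ″/yr.
v_t = 4.740 μ d = 4.740 × 0.2640 × 74.019 = 92.624 km/s.
v = √(v_r² + v_t²) = √(180.4² + 92.624²) = √41123.4 = 202.79 km/s.

202.8 km/s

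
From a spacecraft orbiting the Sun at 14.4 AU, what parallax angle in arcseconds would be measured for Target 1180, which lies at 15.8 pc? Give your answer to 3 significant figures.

p (arcsec) = B (AU) / d (pc).
p = 14.4 / 15.8 = 0.91139 arcsec.

0.911 arcsec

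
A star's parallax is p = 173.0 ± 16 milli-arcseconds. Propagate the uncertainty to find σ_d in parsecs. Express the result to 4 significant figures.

d = 1/p, so σ_d = σ_p / p².
σ_d = 0.0160 / (0.1730)² = 0.0160 / 0.029929 = 0.5346 pc.

0.5346 pc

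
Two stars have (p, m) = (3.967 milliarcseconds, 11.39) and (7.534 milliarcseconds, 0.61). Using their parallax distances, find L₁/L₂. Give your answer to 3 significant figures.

d₁ = 1/p₁ = 1/0.003967″ = 252.08 pc; d₂ = 1/p₂ = 1/0.007534″ = 132.73 pc.
M₁ = m₁ − 5 log₁₀ d₁ + 5 = 11.39 − 12.0077 + 5 = 4.3823.
M₂ = 0.61 − 10.6148 + 5 = -5.0048.
L₁/L₂ = 10^(0.4(M₂ − M₁)) = 10^(0.4 × (-9.3871)) = 10^(-3.75484) = 0.00017586.

L₁/L₂ = 0.000176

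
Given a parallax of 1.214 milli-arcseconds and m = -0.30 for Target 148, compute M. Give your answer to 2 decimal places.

d = 1/p = 1/0.001214″ = 823.72 pc.
m − M = 5 log₁₀(823.72) − 5 = 14.5789 − 5 = 9.5789.
M = m − (m − M) = -0.30 − 9.5789 = -9.88.

M = -9.88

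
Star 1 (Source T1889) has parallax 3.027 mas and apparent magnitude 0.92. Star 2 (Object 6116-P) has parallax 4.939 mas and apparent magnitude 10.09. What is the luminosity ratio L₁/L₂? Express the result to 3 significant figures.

L₁/L₂ = 12400

d₁ = 1/p₁ = 1/0.003027″ = 330.36 pc; d₂ = 1/p₂ = 1/0.004939″ = 202.47 pc.
M₁ = m₁ − 5 log₁₀ d₁ + 5 = 0.92 − 12.5949 + 5 = -6.6749.
M₂ = 10.09 − 11.5318 + 5 = 3.5582.
L₁/L₂ = 10^(0.4(M₂ − M₁)) = 10^(0.4 × 10.2331) = 10^4.09324 = 12395.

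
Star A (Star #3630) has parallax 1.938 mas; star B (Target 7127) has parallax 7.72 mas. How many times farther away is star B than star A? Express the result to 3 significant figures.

0.251

Since d = 1/p, d_B/d_A = p_A/p_B.
= 1.938 / 7.72 = 0.25104.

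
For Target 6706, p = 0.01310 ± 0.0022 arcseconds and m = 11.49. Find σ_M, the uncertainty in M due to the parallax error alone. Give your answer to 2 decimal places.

σ_M = 0.36 mag

M = m − 5 log₁₀ d + 5 = m + 5 log₁₀ p + 5, so ∂M/∂p = 5/(p ln 10).
σ_M = (5/ln 10) · (σ_p/p) = 2.1715 × 0.0022/0.01310 = 2.1715 × 0.16794 = 0.36468.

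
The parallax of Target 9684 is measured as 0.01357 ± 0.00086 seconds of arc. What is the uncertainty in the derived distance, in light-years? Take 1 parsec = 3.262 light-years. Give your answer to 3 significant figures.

15.2 ly

d = 1/p, so σ_d = σ_p / p².
σ_d = 0.000860 / (0.01357)² = 0.000860 / 0.00018414 = 4.6704 pc = 4.6704 × 3.262 ly = 15.235 ly.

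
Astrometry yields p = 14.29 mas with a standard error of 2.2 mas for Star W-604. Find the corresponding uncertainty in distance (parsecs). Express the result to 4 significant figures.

d = 1/p, so σ_d = σ_p / p².
σ_d = 0.00220 / (0.01429)² = 0.00220 / 0.0002042 = 10.774 pc.

10.77 pc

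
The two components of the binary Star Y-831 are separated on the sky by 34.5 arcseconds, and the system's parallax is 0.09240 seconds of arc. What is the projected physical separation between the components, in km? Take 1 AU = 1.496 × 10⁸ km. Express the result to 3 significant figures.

5.59 × 10^10 km

d = 1/p = 1/0.09240″ = 10.823 pc.
At distance d (pc), an angle of θ arcsec spans θ·d AU: s = 34.5 × 10.823 = 373.39 AU.
= 373.39 × 1.496 × 10⁸ km = 5.5859 × 10^10 km.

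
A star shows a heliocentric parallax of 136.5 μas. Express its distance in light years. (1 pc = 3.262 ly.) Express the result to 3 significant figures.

p = 136.5 μas = 0.0001365 arcsec.
d = 1/p = 1/0.0001365 = 7326 pc.
In light-years: 7326 × 3.262 = 23897 ly.

23900 light years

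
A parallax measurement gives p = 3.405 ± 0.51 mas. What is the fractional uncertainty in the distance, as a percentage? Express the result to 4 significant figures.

14.98%

For d = 1/p, |σ_d/d| = |σ_p/p|.
σ_p/p = 0.51 / 3.405 = 0.14978 = 14.978%.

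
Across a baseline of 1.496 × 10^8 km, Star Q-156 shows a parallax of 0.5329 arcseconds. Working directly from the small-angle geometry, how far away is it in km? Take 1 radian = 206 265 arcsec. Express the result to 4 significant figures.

θ = 0.5329″ = 0.5329/206265 = 2.5836 × 10^-6 rad.
d = B/θ = (1.496 × 10^8) / (2.5836 × 10^-6) = 5.7904 × 10^13 km.

5.790 × 10^13 km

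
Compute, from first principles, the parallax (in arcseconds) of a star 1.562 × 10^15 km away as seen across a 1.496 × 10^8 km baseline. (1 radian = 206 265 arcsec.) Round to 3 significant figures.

0.0198 arcsec

θ ≈ B/d = (1.496 × 10^8) / (1.562 × 10^15) = 9.5775 × 10^-8 rad.
In arcseconds: 9.5775 × 10^-8 × 206265 = 0.019755″.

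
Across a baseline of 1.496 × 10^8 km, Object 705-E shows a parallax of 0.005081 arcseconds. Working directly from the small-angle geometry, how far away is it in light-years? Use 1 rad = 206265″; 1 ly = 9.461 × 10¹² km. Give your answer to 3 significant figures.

642 ly

θ = 0.005081″ = 0.005081/206265 = 2.4633 × 10^-8 rad.
d = B/θ = (1.496 × 10^8) / (2.4633 × 10^-8) = 6.0732 × 10^15 km = (6.0732 × 10^15) / (9.461 × 10^12) ly = 641.92 ly.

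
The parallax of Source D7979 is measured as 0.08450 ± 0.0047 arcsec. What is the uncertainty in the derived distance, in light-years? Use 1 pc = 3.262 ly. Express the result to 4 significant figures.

d = 1/p, so σ_d = σ_p / p².
σ_d = 0.00470 / (0.08450)² = 0.00470 / 0.0071403 = 0.65824 pc = 0.65824 × 3.262 ly = 2.1472 ly.

2.147 ly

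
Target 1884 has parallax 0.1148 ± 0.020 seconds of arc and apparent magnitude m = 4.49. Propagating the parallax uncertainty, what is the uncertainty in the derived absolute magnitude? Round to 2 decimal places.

M = m − 5 log₁₀ d + 5 = m + 5 log₁₀ p + 5, so ∂M/∂p = 5/(p ln 10).
σ_M = (5/ln 10) · (σ_p/p) = 2.1715 × 0.020/0.1148 = 2.1715 × 0.17422 = 0.37832.

σ_M = 0.38 mag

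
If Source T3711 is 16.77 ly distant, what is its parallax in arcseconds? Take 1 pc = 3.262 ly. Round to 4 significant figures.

d = 16.77 ly ÷ 3.262 = 5.141 pc.
p = 1/d = 1/5.141 = 0.19451 arcsec.

0.1945 arcsec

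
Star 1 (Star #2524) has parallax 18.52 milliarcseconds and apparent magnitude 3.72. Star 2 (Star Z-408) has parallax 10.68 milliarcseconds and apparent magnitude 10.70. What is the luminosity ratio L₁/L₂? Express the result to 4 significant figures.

d₁ = 1/p₁ = 1/0.01852″ = 53.996 pc; d₂ = 1/p₂ = 1/0.01068″ = 93.633 pc.
M₁ = m₁ − 5 log₁₀ d₁ + 5 = 3.72 − 8.6618 + 5 = 0.0582.
M₂ = 10.70 − 9.8571 + 5 = 5.8429.
L₁/L₂ = 10^(0.4(M₂ − M₁)) = 10^(0.4 × 5.7847) = 10^2.31388 = 206.01.

L₁/L₂ = 206.0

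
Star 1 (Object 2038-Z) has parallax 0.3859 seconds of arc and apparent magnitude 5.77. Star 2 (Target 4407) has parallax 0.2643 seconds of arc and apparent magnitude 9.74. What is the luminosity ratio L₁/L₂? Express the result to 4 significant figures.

d₁ = 1/p₁ = 1/0.3859″ = 2.5913 pc; d₂ = 1/p₂ = 1/0.2643″ = 3.7836 pc.
M₁ = m₁ − 5 log₁₀ d₁ + 5 = 5.77 − 2.0676 + 5 = 8.7024.
M₂ = 9.74 − 2.8895 + 5 = 11.8505.
L₁/L₂ = 10^(0.4(M₂ − M₁)) = 10^(0.4 × 3.1481) = 10^1.25924 = 18.165.

L₁/L₂ = 18.17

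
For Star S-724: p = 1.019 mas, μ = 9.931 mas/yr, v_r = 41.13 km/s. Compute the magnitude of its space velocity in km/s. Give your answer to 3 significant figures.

61.9 km/s

d = 1/p = 1/0.001019″ = 981.35 pc.
μ = 9.931 mas/yr = 0.009931 ″/yr.
v_t = 4.740 μ d = 4.740 × 0.009931 × 981.35 = 46.195 km/s.
v = √(v_r² + v_t²) = √(41.13² + 46.195²) = √3825.65 = 61.852 km/s.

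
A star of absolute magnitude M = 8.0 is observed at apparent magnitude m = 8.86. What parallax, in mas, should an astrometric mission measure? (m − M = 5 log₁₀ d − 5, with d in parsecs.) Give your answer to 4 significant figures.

67.30 mas

m − M = 8.86 − 8.0 = 0.86.
d = 10^((m−M)/5 + 1) = 10^1.172 = 14.859 pc.
p = 1/d = 1/14.859 = 0.067299 arcsec = 67.299 mas.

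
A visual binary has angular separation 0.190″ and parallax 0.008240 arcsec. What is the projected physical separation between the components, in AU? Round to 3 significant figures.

d = 1/p = 1/0.008240″ = 121.36 pc.
At distance d (pc), an angle of θ arcsec spans θ·d AU: s = 0.190 × 121.36 = 23.058 AU.

23.1 AU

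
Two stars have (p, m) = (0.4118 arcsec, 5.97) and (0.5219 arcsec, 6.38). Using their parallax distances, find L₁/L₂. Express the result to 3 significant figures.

L₁/L₂ = 2.34

d₁ = 1/p₁ = 1/0.4118″ = 2.4284 pc; d₂ = 1/p₂ = 1/0.5219″ = 1.9161 pc.
M₁ = m₁ − 5 log₁₀ d₁ + 5 = 5.97 − 1.9266 + 5 = 9.0434.
M₂ = 6.38 − 1.4121 + 5 = 9.9679.
L₁/L₂ = 10^(0.4(M₂ − M₁)) = 10^(0.4 × 0.9245) = 10^0.36980 = 2.3431.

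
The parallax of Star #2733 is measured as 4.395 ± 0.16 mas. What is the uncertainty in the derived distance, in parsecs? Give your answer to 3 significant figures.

8.28 pc

d = 1/p, so σ_d = σ_p / p².
σ_d = 0.000160 / (0.004395)² = 0.000160 / 0.000019316 = 8.2833 pc.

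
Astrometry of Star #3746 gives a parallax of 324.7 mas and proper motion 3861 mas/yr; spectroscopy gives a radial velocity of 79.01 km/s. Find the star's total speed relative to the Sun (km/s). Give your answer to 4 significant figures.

d = 1/p = 1/0.3247″ = 3.0798 pc.
μ = 3861 mas/yr = 3.861 ″/yr.
v_t = 4.740 μ d = 4.740 × 3.861 × 3.0798 = 56.364 km/s.
v = √(v_r² + v_t²) = √(79.01² + 56.364²) = √9419.48 = 97.054 km/s.

97.05 km/s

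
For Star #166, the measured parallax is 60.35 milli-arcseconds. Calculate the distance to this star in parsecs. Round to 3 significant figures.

p = 60.35 milli-arcseconds = 0.06035 arcsec.
d = 1/p = 1/0.06035 = 16.57 pc.

16.6 pc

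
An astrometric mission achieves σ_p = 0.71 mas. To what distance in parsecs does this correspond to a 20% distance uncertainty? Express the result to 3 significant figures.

282 pc

σ_d/d = σ_p/p, so the condition is σ_p/p ≤ 0.20, i.e. p ≥ σ_p/0.20.
p_min = 0.71/0.20 = 3.55 mas = 0.00355 arcsec.
d_max = 1/p_min = 1/0.00355 = 281.69 pc.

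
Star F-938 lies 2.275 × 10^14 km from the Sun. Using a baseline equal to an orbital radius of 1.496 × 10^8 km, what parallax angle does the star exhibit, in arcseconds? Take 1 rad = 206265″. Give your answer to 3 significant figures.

0.136 arcsec

θ ≈ B/d = (1.496 × 10^8) / (2.275 × 10^14) = 6.5758 × 10^-7 rad.
In arcseconds: 6.5758 × 10^-7 × 206265 = 0.13564″.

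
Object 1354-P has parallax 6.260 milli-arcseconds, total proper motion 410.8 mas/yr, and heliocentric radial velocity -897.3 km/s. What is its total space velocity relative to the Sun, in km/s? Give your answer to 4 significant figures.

949.7 km/s

d = 1/p = 1/0.006260″ = 159.74 pc.
μ = 410.8 mas/yr = 0.4108 ″/yr.
v_t = 4.740 μ d = 4.740 × 0.4108 × 159.74 = 311.04 km/s.
v = √(v_r² + v_t²) = √((-897.3)² + 311.04²) = √901893 = 949.68 km/s.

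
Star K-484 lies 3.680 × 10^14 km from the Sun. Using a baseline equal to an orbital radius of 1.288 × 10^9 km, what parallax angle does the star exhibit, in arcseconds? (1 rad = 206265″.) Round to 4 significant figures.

0.7219 arcsec

θ ≈ B/d = (1.288 × 10^9) / (3.680 × 10^14) = 3.5000 × 10^-6 rad.
In arcseconds: 3.5000 × 10^-6 × 206265 = 0.72193″.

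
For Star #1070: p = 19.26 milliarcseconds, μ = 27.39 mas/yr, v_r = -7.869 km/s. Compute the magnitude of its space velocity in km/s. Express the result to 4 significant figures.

10.36 km/s

d = 1/p = 1/0.01926″ = 51.921 pc.
μ = 27.39 mas/yr = 0.02739 ″/yr.
v_t = 4.740 μ d = 4.740 × 0.02739 × 51.921 = 6.7408 km/s.
v = √(v_r² + v_t²) = √((-7.869)² + 6.7408²) = √107.36 = 10.361 km/s.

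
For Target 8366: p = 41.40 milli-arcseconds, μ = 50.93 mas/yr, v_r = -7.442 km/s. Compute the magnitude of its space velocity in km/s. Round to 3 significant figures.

d = 1/p = 1/0.04140″ = 24.155 pc.
μ = 50.93 mas/yr = 0.05093 ″/yr.
v_t = 4.740 μ d = 4.740 × 0.05093 × 24.155 = 5.8312 km/s.
v = √(v_r² + v_t²) = √((-7.442)² + 5.8312²) = √89.3863 = 9.4544 km/s.

9.45 km/s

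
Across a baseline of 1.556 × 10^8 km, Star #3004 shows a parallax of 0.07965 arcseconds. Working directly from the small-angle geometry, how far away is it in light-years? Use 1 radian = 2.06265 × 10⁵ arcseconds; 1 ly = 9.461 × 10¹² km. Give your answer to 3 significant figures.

θ = 0.07965″ = 0.07965/206265 = 3.8615 × 10^-7 rad.
d = B/θ = (1.556 × 10^8) / (3.8615 × 10^-7) = 4.0295 × 10^14 km = (4.0295 × 10^14) / (9.461 × 10^12) ly = 42.591 ly.

42.6 ly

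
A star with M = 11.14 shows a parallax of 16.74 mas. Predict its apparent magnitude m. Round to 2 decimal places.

m = 15.02

d = 1/p = 1/0.01674″ = 59.737 pc.
m − M = 5 log₁₀ d − 5 = 5 log₁₀(59.737) − 5 = 8.8812 − 5 = 3.8812.
m = M + (m − M) = 11.14 + 3.8812 = 15.02.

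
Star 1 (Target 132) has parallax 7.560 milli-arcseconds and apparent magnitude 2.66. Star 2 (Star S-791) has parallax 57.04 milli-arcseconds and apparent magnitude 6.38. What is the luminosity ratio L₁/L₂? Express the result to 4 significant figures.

L₁/L₂ = 1751

d₁ = 1/p₁ = 1/0.007560″ = 132.28 pc; d₂ = 1/p₂ = 1/0.05704″ = 17.532 pc.
M₁ = m₁ − 5 log₁₀ d₁ + 5 = 2.66 − 10.6075 + 5 = -2.9475.
M₂ = 6.38 − 6.2192 + 5 = 5.1608.
L₁/L₂ = 10^(0.4(M₂ − M₁)) = 10^(0.4 × 8.1083) = 10^3.24332 = 1751.1.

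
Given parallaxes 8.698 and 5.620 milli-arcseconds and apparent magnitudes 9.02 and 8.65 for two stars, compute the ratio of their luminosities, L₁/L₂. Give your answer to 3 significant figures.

L₁/L₂ = 0.297

d₁ = 1/p₁ = 1/0.008698″ = 114.97 pc; d₂ = 1/p₂ = 1/0.005620″ = 177.94 pc.
M₁ = m₁ − 5 log₁₀ d₁ + 5 = 9.02 − 10.3029 + 5 = 3.7171.
M₂ = 8.65 − 11.2514 + 5 = 2.3986.
L₁/L₂ = 10^(0.4(M₂ − M₁)) = 10^(0.4 × (-1.3185)) = 10^(-0.52740) = 0.29689.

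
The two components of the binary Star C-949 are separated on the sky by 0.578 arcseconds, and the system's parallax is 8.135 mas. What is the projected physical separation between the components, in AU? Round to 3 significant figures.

71.1 AU

d = 1/p = 1/0.008135″ = 122.93 pc.
At distance d (pc), an angle of θ arcsec spans θ·d AU: s = 0.578 × 122.93 = 71.054 AU.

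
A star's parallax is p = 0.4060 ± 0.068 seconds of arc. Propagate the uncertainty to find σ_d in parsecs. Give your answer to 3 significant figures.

d = 1/p, so σ_d = σ_p / p².
σ_d = 0.0680 / (0.4060)² = 0.0680 / 0.16484 = 0.41252 pc.

0.413 pc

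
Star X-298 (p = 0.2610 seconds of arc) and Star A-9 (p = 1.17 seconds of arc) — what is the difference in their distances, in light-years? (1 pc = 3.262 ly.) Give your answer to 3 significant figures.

9.71 ly

d_A = 1/0.2610″ = 3.8314 pc; d_B = 1/1.170″ = 0.8547 pc.
|d_B − d_A| = |0.8547 − 3.8314| = 2.9767 pc = 2.9767 × 3.262 ly = 9.71 ly.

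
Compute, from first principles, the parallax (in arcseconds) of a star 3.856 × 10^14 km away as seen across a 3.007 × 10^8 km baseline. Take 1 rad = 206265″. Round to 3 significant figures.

θ ≈ B/d = (3.007 × 10^8) / (3.856 × 10^14) = 7.7982 × 10^-7 rad.
In arcseconds: 7.7982 × 10^-7 × 206265 = 0.16085″.

0.161 arcsec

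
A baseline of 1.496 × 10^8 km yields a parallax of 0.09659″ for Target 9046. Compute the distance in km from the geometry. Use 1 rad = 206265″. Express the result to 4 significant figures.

3.195 × 10^14 km

θ = 0.09659″ = 0.09659/206265 = 4.6828 × 10^-7 rad.
d = B/θ = (1.496 × 10^8) / (4.6828 × 10^-7) = 3.1947 × 10^14 km.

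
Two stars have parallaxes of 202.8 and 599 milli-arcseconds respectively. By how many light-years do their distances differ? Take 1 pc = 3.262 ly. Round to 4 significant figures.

10.64 ly

d_A = 1/0.2028″ = 4.931 pc; d_B = 1/0.5990″ = 1.6694 pc.
|d_B − d_A| = |1.6694 − 4.931| = 3.2616 pc = 3.2616 × 3.262 ly = 10.639 ly.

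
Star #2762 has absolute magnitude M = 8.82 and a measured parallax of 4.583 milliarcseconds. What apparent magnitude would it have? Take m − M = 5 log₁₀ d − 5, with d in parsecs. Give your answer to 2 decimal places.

d = 1/p = 1/0.004583″ = 218.2 pc.
m − M = 5 log₁₀ d − 5 = 5 log₁₀(218.2) − 5 = 11.6943 − 5 = 6.6943.
m = M + (m − M) = 8.82 + 6.6943 = 15.51.

m = 15.51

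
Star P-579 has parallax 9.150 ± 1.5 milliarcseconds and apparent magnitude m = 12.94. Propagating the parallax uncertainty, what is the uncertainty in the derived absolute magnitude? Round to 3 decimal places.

σ_M = 0.356 mag

M = m − 5 log₁₀ d + 5 = m + 5 log₁₀ p + 5, so ∂M/∂p = 5/(p ln 10).
σ_M = (5/ln 10) · (σ_p/p) = 2.1715 × 1.5/9.150 = 2.1715 × 0.16393 = 0.35597.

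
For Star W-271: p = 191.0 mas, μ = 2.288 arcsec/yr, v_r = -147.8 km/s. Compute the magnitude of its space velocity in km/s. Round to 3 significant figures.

d = 1/p = 1/0.1910″ = 5.2356 pc.
v_t = 4.740 μ d = 4.740 × 2.288 × 5.2356 = 56.781 km/s.
v = √(v_r² + v_t²) = √((-147.8)² + 56.781²) = √25068.9 = 158.33 km/s.

158 km/s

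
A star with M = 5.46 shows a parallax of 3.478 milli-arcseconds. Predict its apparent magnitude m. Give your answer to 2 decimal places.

m = 12.75

d = 1/p = 1/0.003478″ = 287.52 pc.
m − M = 5 log₁₀ d − 5 = 5 log₁₀(287.52) − 5 = 12.2933 − 5 = 7.2933.
m = M + (m − M) = 5.46 + 7.2933 = 12.75.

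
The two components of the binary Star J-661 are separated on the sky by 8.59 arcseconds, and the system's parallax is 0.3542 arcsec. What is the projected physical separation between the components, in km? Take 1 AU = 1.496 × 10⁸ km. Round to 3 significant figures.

3.63 × 10^9 km

d = 1/p = 1/0.3542″ = 2.8233 pc.
At distance d (pc), an angle of θ arcsec spans θ·d AU: s = 8.59 × 2.8233 = 24.252 AU.
= 24.252 × 1.496 × 10⁸ km = 3.6281 × 10^9 km.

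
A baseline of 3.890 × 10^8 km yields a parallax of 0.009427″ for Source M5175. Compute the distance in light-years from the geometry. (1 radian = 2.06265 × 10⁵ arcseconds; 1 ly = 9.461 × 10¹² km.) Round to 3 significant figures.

θ = 0.009427″ = 0.009427/206265 = 4.5703 × 10^-8 rad.
d = B/θ = (3.890 × 10^8) / (4.5703 × 10^-8) = 8.5115 × 10^15 km = (8.5115 × 10^15) / (9.461 × 10^12) ly = 899.64 ly.

900 ly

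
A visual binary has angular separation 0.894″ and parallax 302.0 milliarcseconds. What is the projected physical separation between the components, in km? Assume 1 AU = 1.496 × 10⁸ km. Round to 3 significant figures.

d = 1/p = 1/0.3020″ = 3.3113 pc.
At distance d (pc), an angle of θ arcsec spans θ·d AU: s = 0.894 × 3.3113 = 2.9603 AU.
= 2.9603 × 1.496 × 10⁸ km = 4.4286 × 10^8 km.

4.43 × 10^8 km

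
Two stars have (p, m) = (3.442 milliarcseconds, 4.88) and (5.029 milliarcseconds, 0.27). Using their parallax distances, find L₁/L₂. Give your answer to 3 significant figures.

L₁/L₂ = 0.0306

d₁ = 1/p₁ = 1/0.003442″ = 290.53 pc; d₂ = 1/p₂ = 1/0.005029″ = 198.85 pc.
M₁ = m₁ − 5 log₁₀ d₁ + 5 = 4.88 − 12.3160 + 5 = -2.4360.
M₂ = 0.27 − 11.4926 + 5 = -6.2226.
L₁/L₂ = 10^(0.4(M₂ − M₁)) = 10^(0.4 × (-3.7866)) = 10^(-1.51464) = 0.030575.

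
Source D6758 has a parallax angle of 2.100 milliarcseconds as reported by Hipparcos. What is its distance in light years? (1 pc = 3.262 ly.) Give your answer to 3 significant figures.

1550 light years

p = 2.100 milliarcseconds = 0.002100 arcsec.
d = 1/p = 1/0.002100 = 476.19 pc.
In light-years: 476.19 × 3.262 = 1553.3 ly.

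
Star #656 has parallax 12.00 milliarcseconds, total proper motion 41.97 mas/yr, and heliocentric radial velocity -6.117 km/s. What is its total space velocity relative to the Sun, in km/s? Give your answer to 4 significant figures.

d = 1/p = 1/0.01200″ = 83.333 pc.
μ = 41.97 mas/yr = 0.04197 ″/yr.
v_t = 4.740 μ d = 4.740 × 0.04197 × 83.333 = 16.578 km/s.
v = √(v_r² + v_t²) = √((-6.117)² + 16.578²) = √312.248 = 17.671 km/s.

17.67 km/s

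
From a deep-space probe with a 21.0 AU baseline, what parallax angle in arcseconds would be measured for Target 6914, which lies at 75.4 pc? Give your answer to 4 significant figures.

0.2785 arcsec

p (arcsec) = B (AU) / d (pc).
p = 21.0 / 75.4 = 0.27851 arcsec.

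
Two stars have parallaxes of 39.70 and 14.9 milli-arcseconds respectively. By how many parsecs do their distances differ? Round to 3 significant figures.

41.9 pc

d_A = 1/0.03970″ = 25.189 pc; d_B = 1/0.01490″ = 67.114 pc.
|d_B − d_A| = |67.114 − 25.189| = 41.925 pc.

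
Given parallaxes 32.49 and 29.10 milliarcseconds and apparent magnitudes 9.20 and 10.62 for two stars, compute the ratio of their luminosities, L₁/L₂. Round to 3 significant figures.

d₁ = 1/p₁ = 1/0.03249″ = 30.779 pc; d₂ = 1/p₂ = 1/0.02910″ = 34.364 pc.
M₁ = m₁ − 5 log₁₀ d₁ + 5 = 9.20 − 7.4413 + 5 = 6.7587.
M₂ = 10.62 − 7.6805 + 5 = 7.9395.
L₁/L₂ = 10^(0.4(M₂ − M₁)) = 10^(0.4 × 1.1808) = 10^0.47232 = 2.967.

L₁/L₂ = 2.97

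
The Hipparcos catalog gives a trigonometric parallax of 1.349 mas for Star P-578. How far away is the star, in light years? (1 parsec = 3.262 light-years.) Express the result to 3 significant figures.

2420 light years

p = 1.349 mas = 0.001349 arcsec.
d = 1/p = 1/0.001349 = 741.29 pc.
In light-years: 741.29 × 3.262 = 2418.1 ly.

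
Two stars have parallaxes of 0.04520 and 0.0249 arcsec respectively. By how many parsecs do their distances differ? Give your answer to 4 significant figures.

18.04 pc

d_A = 1/0.04520″ = 22.124 pc; d_B = 1/0.02490″ = 40.161 pc.
|d_B − d_A| = |40.161 − 22.124| = 18.037 pc.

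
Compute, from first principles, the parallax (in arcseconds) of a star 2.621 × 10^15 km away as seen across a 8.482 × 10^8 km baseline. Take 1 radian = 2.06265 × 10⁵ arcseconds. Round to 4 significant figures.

θ ≈ B/d = (8.482 × 10^8) / (2.621 × 10^15) = 3.2362 × 10^-7 rad.
In arcseconds: 3.2362 × 10^-7 × 206265 = 0.066751″.

0.06675 arcsec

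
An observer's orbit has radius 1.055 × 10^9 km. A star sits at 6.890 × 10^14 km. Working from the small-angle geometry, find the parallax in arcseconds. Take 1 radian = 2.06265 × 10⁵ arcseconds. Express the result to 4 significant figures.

θ ≈ B/d = (1.055 × 10^9) / (6.890 × 10^14) = 1.5312 × 10^-6 rad.
In arcseconds: 1.5312 × 10^-6 × 206265 = 0.31583″.

0.3158 arcsec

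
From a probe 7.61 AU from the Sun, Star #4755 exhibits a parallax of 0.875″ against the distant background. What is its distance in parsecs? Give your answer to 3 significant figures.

8.70 pc

With baseline B (in AU) and parallax p (in arcsec), d = B/p parsecs.
d = 7.61 / 0.875 = 8.6971 pc.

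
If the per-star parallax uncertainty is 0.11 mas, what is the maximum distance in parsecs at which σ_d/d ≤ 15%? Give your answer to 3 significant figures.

σ_d/d = σ_p/p, so the condition is σ_p/p ≤ 0.15, i.e. p ≥ σ_p/0.15.
p_min = 0.11/0.15 = 0.73333 mas = 0.00073333 arcsec.
d_max = 1/p_min = 1/0.00073333 = 1363.6 pc.

1360 pc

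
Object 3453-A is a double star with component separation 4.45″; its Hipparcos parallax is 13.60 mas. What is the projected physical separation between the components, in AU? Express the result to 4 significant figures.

327.2 AU

d = 1/p = 1/0.01360″ = 73.529 pc.
At distance d (pc), an angle of θ arcsec spans θ·d AU: s = 4.45 × 73.529 = 327.2 AU.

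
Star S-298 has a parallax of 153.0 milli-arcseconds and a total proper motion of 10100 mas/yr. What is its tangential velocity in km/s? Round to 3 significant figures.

313 km/s

d = 1/p = 1/0.1530″ = 6.5359 pc.
μ = 10100 mas/yr = 10.1 ″/yr.
v_t = 4.74 × μ × d = 4.74 × 10.1 × 6.5359 = 312.9 km/s.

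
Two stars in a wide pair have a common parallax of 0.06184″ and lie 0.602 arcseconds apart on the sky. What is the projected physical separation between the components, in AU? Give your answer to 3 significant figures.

9.73 AU

d = 1/p = 1/0.06184″ = 16.171 pc.
At distance d (pc), an angle of θ arcsec spans θ·d AU: s = 0.602 × 16.171 = 9.7349 AU.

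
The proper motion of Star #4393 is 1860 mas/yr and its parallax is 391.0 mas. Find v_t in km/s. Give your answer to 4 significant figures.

d = 1/p = 1/0.3910″ = 2.5575 pc.
μ = 1860 mas/yr = 1.86 ″/yr.
v_t = 4.74 × μ × d = 4.74 × 1.86 × 2.5575 = 22.548 km/s.

22.55 km/s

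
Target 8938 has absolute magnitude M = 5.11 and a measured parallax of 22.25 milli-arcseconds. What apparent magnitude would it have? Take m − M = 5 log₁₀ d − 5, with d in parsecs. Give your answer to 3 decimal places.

d = 1/p = 1/0.02225″ = 44.944 pc.
m − M = 5 log₁₀ d − 5 = 5 log₁₀(44.944) − 5 = 8.2634 − 5 = 3.2634.
m = M + (m − M) = 5.11 + 3.2634 = 8.373.

m = 8.373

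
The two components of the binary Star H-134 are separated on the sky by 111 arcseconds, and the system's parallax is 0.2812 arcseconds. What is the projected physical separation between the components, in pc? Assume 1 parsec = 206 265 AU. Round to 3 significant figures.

0.00191 pc

d = 1/p = 1/0.2812″ = 3.5562 pc.
At distance d (pc), an angle of θ arcsec spans θ·d AU: s = 111 × 3.5562 = 394.74 AU.
= 394.74 / 206265 = 0.0019138 pc.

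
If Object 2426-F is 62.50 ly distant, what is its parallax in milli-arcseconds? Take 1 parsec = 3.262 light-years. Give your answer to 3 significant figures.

d = 62.50 ly ÷ 3.262 = 19.16 pc.
p = 1/d = 1/19.16 = 0.052192 arcsec.
= 0.052192 × 1000 = 52.192 mas.

52.2 mas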